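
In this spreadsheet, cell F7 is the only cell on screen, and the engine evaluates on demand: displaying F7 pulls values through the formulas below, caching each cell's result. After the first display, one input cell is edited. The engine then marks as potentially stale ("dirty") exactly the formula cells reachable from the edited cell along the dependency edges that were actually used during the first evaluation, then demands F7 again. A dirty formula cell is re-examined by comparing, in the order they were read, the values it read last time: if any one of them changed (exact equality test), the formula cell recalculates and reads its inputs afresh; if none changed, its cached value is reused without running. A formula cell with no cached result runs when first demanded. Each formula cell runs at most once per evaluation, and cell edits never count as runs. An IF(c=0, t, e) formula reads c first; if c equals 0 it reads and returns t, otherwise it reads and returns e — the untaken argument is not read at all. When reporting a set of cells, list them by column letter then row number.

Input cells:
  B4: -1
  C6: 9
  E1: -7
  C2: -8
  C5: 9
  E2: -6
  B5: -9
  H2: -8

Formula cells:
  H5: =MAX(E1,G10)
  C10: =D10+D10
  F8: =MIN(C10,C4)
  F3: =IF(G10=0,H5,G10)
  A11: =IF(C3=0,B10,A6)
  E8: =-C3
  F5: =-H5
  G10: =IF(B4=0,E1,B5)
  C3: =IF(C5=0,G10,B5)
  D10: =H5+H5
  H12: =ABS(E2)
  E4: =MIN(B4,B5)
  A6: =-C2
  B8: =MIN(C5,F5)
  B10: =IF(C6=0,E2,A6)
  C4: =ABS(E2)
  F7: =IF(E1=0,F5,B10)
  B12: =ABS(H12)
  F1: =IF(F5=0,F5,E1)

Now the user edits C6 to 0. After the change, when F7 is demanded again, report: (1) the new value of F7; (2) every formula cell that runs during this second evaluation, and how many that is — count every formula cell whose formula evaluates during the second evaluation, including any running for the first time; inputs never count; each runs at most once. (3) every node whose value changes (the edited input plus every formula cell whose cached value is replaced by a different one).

F7 now evaluates to -6.
Run set: B10, F7 (2 run).
Changed values: B10, C6, F7.

Initial pass — values computed on the first demand:
  A6 = -(-8) = 8
  B10 = IF(C6=0: C6=9 -> else branch A6) = 8
  F7 = IF(E1=0: E1=-7 -> else branch B10) = 8

Second demand — change propagation:
  B10: re-runs because C6 9->0; new result -6.
  F7: re-runs because B10 8->-6; new result -6.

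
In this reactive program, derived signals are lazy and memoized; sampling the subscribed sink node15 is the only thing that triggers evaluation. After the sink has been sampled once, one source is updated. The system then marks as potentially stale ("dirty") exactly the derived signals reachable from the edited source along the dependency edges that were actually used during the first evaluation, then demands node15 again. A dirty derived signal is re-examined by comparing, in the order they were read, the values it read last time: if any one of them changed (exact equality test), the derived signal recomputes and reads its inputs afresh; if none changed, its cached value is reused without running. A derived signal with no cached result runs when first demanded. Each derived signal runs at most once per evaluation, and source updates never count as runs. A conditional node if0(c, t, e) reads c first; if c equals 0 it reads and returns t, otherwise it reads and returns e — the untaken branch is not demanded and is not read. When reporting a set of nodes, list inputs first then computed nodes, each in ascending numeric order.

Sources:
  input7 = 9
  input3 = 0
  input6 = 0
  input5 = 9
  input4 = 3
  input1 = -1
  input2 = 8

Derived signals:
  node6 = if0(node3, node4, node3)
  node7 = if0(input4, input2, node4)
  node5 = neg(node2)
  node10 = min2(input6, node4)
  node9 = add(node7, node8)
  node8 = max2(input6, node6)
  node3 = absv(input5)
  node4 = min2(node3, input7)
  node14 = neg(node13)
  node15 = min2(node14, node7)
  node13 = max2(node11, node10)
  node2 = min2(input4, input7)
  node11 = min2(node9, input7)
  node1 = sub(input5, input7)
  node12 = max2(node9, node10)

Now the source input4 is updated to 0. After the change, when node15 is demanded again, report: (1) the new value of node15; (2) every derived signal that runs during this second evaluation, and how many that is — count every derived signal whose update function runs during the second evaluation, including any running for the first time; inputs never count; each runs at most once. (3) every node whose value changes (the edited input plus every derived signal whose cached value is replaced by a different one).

Demanding node15 again yields -9.
4 derived signals run: node7, node9, node11, node15.
The nodes whose values change: input4, node7, node9.
Note where the cutoff bites: node13 is checked, finds nothing changed, and keeps its cache.

First demand of the output computes:
  node3 = absv(9) = 9
  node4 = min2(9, 9) = 9
  node6 = if0(node3=9 -> else branch node3) = 9
  node7 = if0(input4=3 -> else branch node4) = 9
  node8 = max2(0, 9) = 9
  node9 = add(9, 9) = 18
  node10 = min2(0, 9) = 0
  node11 = min2(18, 9) = 9
  node13 = max2(9, 0) = 9
  node14 = neg(9) = -9
  node15 = min2(-9, 9) = -9

After the edit, cleaning proceeds:
  node7: a read changed (input4 3->0) — executes, giving 8.
  node9: a read changed (node7 9->8) — executes, giving 17.
  node11: a read changed (node9 18->17) — executes, giving 9 — identical to its old value.
  node13: dirty, but its reads are unchanged (node11 unchanged, node10 unchanged); cached 9 stands.
  node14: dirty, but its reads are unchanged (node13 unchanged); cached -9 stands.
  node15: a read changed (node7 9->8) — executes, giving -9 — identical to its old value.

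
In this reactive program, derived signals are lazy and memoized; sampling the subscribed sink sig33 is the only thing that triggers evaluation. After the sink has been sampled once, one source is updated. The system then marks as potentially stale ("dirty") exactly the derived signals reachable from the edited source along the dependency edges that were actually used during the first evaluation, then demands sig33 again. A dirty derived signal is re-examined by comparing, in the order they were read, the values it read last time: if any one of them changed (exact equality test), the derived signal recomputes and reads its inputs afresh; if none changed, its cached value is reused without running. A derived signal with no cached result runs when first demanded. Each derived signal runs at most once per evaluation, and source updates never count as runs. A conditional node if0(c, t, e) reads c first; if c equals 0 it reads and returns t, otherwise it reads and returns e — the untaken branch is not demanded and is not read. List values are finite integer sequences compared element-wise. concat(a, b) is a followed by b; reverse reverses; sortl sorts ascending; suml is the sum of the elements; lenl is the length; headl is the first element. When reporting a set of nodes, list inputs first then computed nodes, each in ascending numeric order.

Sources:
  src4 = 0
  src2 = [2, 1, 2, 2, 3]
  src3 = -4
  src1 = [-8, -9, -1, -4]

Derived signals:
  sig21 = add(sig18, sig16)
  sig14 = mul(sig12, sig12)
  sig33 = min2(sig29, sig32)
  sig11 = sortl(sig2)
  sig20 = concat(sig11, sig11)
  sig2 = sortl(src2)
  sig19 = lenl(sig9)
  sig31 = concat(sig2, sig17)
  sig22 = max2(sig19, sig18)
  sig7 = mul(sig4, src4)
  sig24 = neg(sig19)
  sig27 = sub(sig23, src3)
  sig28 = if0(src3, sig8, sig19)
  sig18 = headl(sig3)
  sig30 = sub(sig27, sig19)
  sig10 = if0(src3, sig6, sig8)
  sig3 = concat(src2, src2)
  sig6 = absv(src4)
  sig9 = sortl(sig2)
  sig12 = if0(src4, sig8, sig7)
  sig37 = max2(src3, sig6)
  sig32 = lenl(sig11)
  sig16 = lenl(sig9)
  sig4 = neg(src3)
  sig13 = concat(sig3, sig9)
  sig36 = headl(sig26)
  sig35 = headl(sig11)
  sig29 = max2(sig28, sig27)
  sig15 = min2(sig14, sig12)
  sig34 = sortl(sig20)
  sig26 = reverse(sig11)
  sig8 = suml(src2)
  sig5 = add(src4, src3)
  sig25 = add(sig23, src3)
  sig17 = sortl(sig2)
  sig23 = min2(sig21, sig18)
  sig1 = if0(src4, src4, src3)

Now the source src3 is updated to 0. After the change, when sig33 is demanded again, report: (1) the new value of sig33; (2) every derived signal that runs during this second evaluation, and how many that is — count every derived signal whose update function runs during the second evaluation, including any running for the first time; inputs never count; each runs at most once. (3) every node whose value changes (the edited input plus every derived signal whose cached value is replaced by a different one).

Demanding sig33 again yields 5.
5 derived signals run: sig8, sig27, sig28, sig29, sig33.
The nodes whose values change: src3, sig27, sig28, sig29.
Note the branch switch — sig8 had no cache and runs now for the first time.

First demand of the output computes:
  sig2 = sortl([2, 1, 2, 2, 3]) = [1, 2, 2, 2, 3]
  sig3 = concat([2, 1, 2, 2, 3], [2, 1, 2, 2, 3]) = [2, 1, 2, 2, 3, 2, 1, 2, 2, 3]
  sig9 = sortl([1, 2, 2, 2, 3]) = [1, 2, 2, 2, 3]
  sig11 = sortl([1, 2, 2, 2, 3]) = [1, 2, 2, 2, 3]
  sig16 = lenl([1, 2, 2, 2, 3]) = 5
  sig18 = headl([2, 1, 2, 2, 3, 2, 1, 2, 2, 3]) = 2
  sig19 = lenl([1, 2, 2, 2, 3]) = 5
  sig21 = add(2, 5) = 7
  sig23 = min2(7, 2) = 2
  sig27 = sub(2, -4) = 6
  sig28 = if0(src3=-4 -> else branch sig19) = 5
  sig29 = max2(5, 6) = 6
  sig32 = lenl([1, 2, 2, 2, 3]) = 5
  sig33 = min2(6, 5) = 5

After the edit, cleaning proceeds:
  sig8: had never run; runs now, result 10.
  sig27: a read changed (src3 -4->0) — executes, giving 2.
  sig28: a read changed (src3 -4->0) — executes, giving 10.
  sig29: a read changed (sig28 5->10; sig27 6->2) — executes, giving 10.
  sig33: a read changed (sig29 6->10) — executes, giving 5 — identical to its old value.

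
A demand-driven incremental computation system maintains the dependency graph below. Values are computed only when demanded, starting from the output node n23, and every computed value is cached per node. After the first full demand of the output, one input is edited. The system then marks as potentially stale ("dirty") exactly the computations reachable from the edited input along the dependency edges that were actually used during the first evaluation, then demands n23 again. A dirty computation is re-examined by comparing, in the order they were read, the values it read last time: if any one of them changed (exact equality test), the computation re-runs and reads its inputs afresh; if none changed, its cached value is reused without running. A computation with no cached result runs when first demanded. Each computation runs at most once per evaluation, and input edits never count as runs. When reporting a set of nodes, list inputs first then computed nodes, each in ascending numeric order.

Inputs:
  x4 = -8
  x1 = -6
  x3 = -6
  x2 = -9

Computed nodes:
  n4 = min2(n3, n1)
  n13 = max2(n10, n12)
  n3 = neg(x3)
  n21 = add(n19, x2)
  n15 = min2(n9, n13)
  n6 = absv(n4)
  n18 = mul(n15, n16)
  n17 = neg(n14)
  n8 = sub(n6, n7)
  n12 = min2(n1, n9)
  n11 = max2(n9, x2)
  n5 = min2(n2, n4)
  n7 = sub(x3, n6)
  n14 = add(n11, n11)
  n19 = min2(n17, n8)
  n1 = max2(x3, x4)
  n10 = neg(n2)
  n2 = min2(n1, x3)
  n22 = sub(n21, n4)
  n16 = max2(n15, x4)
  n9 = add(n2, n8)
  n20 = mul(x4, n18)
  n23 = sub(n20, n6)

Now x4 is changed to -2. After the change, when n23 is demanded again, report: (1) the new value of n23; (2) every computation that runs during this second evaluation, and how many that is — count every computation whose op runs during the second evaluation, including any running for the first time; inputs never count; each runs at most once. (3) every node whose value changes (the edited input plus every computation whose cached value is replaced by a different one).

First evaluation (everything demanded from the output):
  n1 = max2(-6, -8) = -6
  n2 = min2(-6, -6) = -6
  n3 = neg(-6) = 6
  n4 = min2(6, -6) = -6
  n6 = absv(-6) = 6
  n7 = sub(-6, 6) = -12
  n8 = sub(6, -12) = 18
  n9 = add(-6, 18) = 12
  n10 = neg(-6) = 6
  n12 = min2(-6, 12) = -6
  n13 = max2(6, -6) = 6
  n15 = min2(12, 6) = 6
  n16 = max2(6, -8) = 6
  n18 = mul(6, 6) = 36
  n20 = mul(-8, 36) = -288
  n23 = sub(-288, 6) = -294

Propagation after the edit:
  n1: runs — x4 -8->-2; result -2.
  n2: runs — n1 -6->-2; result -6 (same value as before).
  n4: runs — n1 -6->-2; result -2.
  n6: runs — n4 -6->-2; result 2.
  n7: runs — n6 6->2; result -8.
  n8: runs — n6 6->2; n7 -12->-8; result 10.
  n9: runs — n8 18->10; result 4.
  n10: checked — values it read are unchanged (n2 unchanged); reused cached 6 without running.
  n12: runs — n1 -6->-2; n9 12->4; result -2.
  n13: runs — n12 -6->-2; result 6 (same value as before).
  n15: runs — n9 12->4; result 4.
  n16: runs — n15 6->4; x4 -8->-2; result 4.
  n18: runs — n15 6->4; n16 6->4; result 16.
  n20: runs — x4 -8->-2; n18 36->16; result -32.
  n23: runs — n20 -288->-32; n6 6->2; result -34.

Key observation: the cutoff stops propagation at n10 — its inputs' values are unchanged, so it reuses its cache.

New value of n23: -34.
Computations that run: n1, n2, n4, n6, n7, n8, n9, n12, n13, n15, n16, n18, n20, n23 — 14 in total.
Values that change: x4, n1, n4, n6, n7, n8, n9, n12, n15, n16, n18, n20, n23.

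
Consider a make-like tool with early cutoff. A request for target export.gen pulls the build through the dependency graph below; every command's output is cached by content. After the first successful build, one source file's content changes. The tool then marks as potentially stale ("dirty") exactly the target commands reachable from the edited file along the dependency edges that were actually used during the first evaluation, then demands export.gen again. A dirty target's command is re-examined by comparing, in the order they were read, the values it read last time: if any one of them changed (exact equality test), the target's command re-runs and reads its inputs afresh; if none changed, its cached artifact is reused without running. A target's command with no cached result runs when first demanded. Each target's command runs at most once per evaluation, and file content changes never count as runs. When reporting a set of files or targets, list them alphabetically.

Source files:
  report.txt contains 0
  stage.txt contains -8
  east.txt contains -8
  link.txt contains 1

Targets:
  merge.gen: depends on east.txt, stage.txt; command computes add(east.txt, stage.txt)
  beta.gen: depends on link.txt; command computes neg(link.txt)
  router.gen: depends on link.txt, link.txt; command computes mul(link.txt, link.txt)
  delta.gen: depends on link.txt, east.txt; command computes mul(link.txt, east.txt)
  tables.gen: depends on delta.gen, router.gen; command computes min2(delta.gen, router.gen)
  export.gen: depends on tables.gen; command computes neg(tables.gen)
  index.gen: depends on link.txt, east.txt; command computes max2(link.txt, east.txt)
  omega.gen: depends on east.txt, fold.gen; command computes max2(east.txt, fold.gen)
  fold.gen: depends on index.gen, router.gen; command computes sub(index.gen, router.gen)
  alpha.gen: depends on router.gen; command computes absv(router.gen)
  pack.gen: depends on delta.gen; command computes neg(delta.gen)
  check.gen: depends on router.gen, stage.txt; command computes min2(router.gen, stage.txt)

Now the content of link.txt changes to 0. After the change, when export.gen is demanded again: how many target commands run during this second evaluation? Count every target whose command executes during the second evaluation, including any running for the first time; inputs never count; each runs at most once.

4 target commands run: delta.gen, export.gen, router.gen, tables.gen.

First demand of the output computes:
  delta.gen = mul(1, -8) = -8
  router.gen = mul(1, 1) = 1
  tables.gen = min2(-8, 1) = -8
  export.gen = neg(-8) = 8

After the edit, cleaning proceeds:
  delta.gen: a read changed (link.txt 1->0) — executes, giving 0.
  router.gen: a read changed (link.txt 1->0; link.txt 1->0) — executes, giving 0.
  tables.gen: a read changed (delta.gen -8->0; router.gen 1->0) — executes, giving 0.
  export.gen: a read changed (tables.gen -8->0) — executes, giving 0.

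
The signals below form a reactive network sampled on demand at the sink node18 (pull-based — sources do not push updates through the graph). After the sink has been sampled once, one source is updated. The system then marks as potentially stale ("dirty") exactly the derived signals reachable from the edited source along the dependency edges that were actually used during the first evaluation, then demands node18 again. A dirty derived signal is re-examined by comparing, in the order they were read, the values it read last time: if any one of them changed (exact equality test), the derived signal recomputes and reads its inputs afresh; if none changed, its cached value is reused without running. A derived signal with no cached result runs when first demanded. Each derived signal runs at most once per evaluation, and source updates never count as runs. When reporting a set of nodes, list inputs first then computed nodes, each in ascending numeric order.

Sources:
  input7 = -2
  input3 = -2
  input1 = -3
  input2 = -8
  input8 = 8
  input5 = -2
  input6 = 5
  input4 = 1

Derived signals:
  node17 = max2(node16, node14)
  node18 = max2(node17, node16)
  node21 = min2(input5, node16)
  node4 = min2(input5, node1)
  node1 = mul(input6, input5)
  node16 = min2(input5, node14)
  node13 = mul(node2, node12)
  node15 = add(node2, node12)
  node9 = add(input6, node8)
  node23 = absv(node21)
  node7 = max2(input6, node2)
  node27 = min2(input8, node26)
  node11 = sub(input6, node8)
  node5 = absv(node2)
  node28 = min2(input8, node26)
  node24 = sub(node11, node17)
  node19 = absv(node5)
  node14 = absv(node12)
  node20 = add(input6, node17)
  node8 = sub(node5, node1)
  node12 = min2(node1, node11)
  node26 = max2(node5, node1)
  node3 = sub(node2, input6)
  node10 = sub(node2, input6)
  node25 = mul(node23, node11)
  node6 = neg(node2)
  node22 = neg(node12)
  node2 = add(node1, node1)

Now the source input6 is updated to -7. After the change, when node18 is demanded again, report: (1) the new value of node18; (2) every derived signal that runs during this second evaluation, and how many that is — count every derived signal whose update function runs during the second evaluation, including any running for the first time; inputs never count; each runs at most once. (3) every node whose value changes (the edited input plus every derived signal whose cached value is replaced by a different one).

node18 now evaluates to 21.
Run set: node1, node2, node5, node8, node11, node12, node14, node16, node17, node18 (10 run).
Changed values: input6, node1, node2, node5, node8, node11, node12, node14, node17, node18.

Initial pass — values computed on the first demand:
  node1 = mul(5, -2) = -10
  node2 = add(-10, -10) = -20
  node5 = absv(-20) = 20
  node8 = sub(20, -10) = 30
  node11 = sub(5, 30) = -25
  node12 = min2(-10, -25) = -25
  node14 = absv(-25) = 25
  node16 = min2(-2, 25) = -2
  node17 = max2(-2, 25) = 25
  node18 = max2(25, -2) = 25

Second demand — change propagation:
  node1: re-runs because input6 5->-7; new result 14.
  node2: re-runs because node1 -10->14; node1 -10->14; new result 28.
  node5: re-runs because node2 -20->28; new result 28.
  node8: re-runs because node5 20->28; node1 -10->14; new result 14.
  node11: re-runs because input6 5->-7; node8 30->14; new result -21.
  node12: re-runs because node1 -10->14; node11 -25->-21; new result -21.
  node14: re-runs because node12 -25->-21; new result 21.
  node16: re-runs because node14 25->21; new result -2 (unchanged).
  node17: re-runs because node14 25->21; new result 21.
  node18: re-runs because node17 25->21; new result 21.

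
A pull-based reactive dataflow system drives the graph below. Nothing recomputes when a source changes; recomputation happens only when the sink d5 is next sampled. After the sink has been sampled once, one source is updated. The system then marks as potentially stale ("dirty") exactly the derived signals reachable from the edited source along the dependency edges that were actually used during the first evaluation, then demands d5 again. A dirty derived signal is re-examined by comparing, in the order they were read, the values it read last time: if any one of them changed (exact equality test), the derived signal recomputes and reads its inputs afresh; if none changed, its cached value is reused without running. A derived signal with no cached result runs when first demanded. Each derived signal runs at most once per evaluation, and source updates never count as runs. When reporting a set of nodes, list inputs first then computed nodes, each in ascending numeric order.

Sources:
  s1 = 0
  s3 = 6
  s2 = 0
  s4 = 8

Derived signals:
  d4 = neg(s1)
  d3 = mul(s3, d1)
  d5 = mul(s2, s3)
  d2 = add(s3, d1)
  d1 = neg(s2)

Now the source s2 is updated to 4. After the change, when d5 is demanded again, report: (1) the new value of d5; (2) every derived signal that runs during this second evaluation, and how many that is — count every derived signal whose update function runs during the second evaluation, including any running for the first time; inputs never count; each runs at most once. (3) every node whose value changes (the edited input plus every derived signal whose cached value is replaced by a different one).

First evaluation (everything demanded from the output):
  d5 = mul(0, 6) = 0

Propagation after the edit:
  d5: runs — s2 0->4; result 24.

New value of d5: 24.
Derived signals that run: d5 — 1 in total.
Values that change: s2, d5.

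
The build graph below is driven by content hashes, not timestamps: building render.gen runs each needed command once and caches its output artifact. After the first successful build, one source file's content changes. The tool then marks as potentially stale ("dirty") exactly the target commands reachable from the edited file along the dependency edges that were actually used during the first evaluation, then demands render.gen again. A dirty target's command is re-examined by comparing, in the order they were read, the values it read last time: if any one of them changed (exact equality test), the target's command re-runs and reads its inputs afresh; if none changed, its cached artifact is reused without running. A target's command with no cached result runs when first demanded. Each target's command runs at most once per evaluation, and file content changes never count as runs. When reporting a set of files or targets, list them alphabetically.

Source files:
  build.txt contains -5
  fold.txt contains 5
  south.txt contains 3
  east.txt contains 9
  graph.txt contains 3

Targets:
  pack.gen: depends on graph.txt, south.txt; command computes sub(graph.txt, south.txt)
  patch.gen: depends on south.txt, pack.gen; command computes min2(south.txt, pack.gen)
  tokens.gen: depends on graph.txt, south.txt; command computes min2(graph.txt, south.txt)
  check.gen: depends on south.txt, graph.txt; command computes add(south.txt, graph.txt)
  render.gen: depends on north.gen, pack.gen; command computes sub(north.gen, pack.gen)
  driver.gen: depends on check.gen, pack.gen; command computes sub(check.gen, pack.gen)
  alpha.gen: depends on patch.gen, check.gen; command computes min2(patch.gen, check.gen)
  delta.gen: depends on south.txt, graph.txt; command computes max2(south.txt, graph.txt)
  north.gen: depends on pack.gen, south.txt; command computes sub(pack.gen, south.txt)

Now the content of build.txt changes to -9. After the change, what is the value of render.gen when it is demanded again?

Initial pass — values computed on the first demand:
  pack.gen = sub(3, 3) = 0
  north.gen = sub(0, 3) = -3
  render.gen = sub(-3, 0) = -3

Second demand — change propagation:
  no demanded computation ever read build.txt, so the edit dirties nothing and nothing runs.

The important point: nothing the output needs ever reads build.txt, so the edit is invisible to it.

render.gen now evaluates to -3.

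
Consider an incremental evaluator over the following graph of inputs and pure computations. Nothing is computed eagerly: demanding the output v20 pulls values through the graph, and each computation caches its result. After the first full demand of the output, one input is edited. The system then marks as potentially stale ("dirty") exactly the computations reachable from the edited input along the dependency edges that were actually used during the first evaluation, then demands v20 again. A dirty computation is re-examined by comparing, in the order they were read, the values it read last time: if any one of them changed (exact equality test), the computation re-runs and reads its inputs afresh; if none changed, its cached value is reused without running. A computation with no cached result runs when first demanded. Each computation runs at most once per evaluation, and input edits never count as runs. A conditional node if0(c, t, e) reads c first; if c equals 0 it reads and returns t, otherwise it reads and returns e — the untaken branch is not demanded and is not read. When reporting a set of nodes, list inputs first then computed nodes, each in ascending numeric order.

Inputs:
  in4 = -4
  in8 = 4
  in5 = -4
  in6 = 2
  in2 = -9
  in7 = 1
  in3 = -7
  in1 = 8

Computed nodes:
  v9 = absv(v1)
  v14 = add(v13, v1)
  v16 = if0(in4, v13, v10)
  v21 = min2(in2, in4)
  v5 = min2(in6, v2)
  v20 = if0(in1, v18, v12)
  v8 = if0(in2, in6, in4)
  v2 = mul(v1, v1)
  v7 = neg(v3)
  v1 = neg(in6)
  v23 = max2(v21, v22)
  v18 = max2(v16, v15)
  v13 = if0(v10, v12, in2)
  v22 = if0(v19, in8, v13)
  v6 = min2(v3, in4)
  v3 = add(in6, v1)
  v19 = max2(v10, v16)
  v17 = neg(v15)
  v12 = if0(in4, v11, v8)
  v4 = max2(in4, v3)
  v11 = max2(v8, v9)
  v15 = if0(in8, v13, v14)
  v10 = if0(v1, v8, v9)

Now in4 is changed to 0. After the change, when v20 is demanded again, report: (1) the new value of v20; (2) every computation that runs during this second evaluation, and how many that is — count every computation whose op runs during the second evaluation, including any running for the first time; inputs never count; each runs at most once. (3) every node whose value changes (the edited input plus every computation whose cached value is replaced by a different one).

v20 now evaluates to 2.
Run set: v1, v8, v9, v11, v12, v20 (6 run).
Changed values: in4, v8, v12, v20.
The important point: the flipped condition pulls in fresh nodes; v1, v9, v11 run for the first time.

Initial pass — values computed on the first demand:
  v8 = if0(in2=-9 -> else branch in4) = -4
  v12 = if0(in4=-4 -> else branch v8) = -4
  v20 = if0(in1=8 -> else branch v12) = -4

Second demand — change propagation:
  v1: newly demanded (no cache) — executes and yields -2.
  v8: re-runs because in4 -4->0; new result 0.
  v9: newly demanded (no cache) — executes and yields 2.
  v11: newly demanded (no cache) — executes and yields 2.
  v12: re-runs because in4 -4->0; v8 -4->0; new result 2.
  v20: re-runs because v12 -4->2; new result 2.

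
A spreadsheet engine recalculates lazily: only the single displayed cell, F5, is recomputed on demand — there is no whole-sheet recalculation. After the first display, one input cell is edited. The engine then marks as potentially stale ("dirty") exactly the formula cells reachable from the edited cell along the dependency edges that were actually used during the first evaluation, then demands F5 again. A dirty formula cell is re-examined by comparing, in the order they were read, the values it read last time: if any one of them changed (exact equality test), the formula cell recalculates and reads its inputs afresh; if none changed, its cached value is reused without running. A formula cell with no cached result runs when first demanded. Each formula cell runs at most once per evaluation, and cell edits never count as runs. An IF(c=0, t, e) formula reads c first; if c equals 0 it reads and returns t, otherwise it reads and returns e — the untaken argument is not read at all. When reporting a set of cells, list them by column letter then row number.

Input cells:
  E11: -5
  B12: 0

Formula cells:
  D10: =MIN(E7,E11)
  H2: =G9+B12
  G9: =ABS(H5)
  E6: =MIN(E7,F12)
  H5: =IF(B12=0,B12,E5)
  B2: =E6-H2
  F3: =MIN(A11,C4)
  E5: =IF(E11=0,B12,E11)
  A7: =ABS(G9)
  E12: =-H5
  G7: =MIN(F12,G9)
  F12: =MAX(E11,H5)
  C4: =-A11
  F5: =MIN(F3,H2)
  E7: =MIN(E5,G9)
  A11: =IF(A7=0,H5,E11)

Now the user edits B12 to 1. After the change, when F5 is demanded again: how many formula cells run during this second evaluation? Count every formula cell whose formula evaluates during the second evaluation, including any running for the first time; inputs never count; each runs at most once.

Formula cells that run: A7, A11, C4, E5, F3, F5, G9, H2, H5 — 9 in total.
Key observation: a condition flipped, so demand reaches new nodes — E5 runs for the first time.

First evaluation (everything demanded from the output):
  H5 = IF(B12=0: B12=0 -> then branch B12) = 0
  G9 = ABS(0) = 0
  A7 = ABS(0) = 0
  A11 = IF(A7=0: A7=0 -> then branch H5) = 0
  C4 = -(0) = 0
  F3 = MIN(0, 0) = 0
  H2 = 0 + 0 = 0
  F5 = MIN(0, 0) = 0

Propagation after the edit:
  E5: demanded for the first time — runs, produces -5.
  H5: runs — B12 0->1; B12 0->1; result -5.
  G9: runs — H5 0->-5; result 5.
  A7: runs — G9 0->5; result 5.
  A11: runs — A7 0->5; H5 0->-5; result -5.
  C4: runs — A11 0->-5; result 5.
  F3: runs — A11 0->-5; C4 0->5; result -5.
  H2: runs — G9 0->5; B12 0->1; result 6.
  F5: runs — F3 0->-5; H2 0->6; result -5.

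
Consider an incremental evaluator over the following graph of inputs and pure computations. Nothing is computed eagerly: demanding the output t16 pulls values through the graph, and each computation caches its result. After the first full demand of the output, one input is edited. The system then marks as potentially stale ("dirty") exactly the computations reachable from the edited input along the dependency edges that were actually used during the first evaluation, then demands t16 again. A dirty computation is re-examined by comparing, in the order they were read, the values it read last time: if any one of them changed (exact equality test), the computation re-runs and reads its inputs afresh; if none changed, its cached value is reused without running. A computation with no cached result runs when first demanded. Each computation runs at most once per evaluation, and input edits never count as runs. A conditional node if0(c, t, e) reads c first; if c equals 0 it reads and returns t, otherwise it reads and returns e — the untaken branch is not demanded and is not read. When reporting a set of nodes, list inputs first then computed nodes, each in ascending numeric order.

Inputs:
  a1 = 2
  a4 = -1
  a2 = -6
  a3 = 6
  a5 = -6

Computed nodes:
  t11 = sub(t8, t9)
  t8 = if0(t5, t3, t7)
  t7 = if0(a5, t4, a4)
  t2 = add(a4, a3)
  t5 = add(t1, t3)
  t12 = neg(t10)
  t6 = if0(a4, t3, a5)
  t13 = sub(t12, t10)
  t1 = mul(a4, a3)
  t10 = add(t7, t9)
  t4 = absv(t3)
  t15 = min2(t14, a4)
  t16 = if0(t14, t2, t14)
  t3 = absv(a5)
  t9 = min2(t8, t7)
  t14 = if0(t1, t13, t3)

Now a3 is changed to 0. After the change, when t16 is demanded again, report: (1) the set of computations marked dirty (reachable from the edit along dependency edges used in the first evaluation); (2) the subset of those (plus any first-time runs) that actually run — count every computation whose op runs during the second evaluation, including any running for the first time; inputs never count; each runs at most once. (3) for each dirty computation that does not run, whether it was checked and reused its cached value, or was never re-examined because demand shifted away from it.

Initial pass — values computed on the first demand:
  t1 = mul(-1, 6) = -6
  t3 = absv(-6) = 6
  t14 = if0(t1=-6 -> else branch t3) = 6
  t16 = if0(t14=6 -> else branch t14) = 6

Second demand — change propagation:
  t1: re-runs because a3 6->0; new result 0.
  t5: newly demanded (no cache) — executes and yields 6.
  t7: newly demanded (no cache) — executes and yields -1.
  t8: newly demanded (no cache) — executes and yields -1.
  t9: newly demanded (no cache) — executes and yields -1.
  t10: newly demanded (no cache) — executes and yields -2.
  t12: newly demanded (no cache) — executes and yields 2.
  t13: newly demanded (no cache) — executes and yields 4.
  t14: re-runs because t1 -6->0; new result 4.
  t16: re-runs because t14 6->4; t14 6->4; new result 4.

The important point: the flipped condition pulls in fresh nodes; t5, t7, t8, t9, t10, t12, t13 run for the first time.

Dirty set: t1, t14, t16.
Run set: t1, t5, t7, t8, t9, t10, t12, t13, t14, t16 (10 run).
All dirty computations ended up running.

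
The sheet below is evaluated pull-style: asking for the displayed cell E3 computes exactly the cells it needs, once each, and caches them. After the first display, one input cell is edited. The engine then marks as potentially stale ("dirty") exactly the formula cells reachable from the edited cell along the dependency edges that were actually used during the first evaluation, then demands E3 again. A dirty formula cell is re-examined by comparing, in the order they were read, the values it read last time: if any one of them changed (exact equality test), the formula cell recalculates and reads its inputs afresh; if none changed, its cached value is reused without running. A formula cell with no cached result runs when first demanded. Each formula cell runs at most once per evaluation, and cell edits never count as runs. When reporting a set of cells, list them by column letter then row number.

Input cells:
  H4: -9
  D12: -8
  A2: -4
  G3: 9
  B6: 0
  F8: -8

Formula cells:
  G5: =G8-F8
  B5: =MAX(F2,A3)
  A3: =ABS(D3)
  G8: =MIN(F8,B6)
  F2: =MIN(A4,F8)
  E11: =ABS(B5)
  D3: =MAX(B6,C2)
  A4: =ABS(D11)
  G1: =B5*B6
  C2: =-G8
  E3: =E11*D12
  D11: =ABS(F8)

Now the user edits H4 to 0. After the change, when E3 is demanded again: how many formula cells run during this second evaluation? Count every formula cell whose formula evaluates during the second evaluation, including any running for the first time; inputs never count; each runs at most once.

First demand of the output computes:
  D11 = ABS(-8) = 8
  A4 = ABS(8) = 8
  F2 = MIN(8, -8) = -8
  G8 = MIN(-8, 0) = -8
  C2 = -(-8) = 8
  D3 = MAX(0, 8) = 8
  A3 = ABS(8) = 8
  B5 = MAX(-8, 8) = 8
  E11 = ABS(8) = 8
  E3 = 8 * -8 = -64

After the edit, cleaning proceeds:
  no node depends on H4 at all; the second demand re-runs nothing.

Note the shortcut — nothing in the graph depends on H4 at all, so no recomputation happens.

0 formula cells run: none.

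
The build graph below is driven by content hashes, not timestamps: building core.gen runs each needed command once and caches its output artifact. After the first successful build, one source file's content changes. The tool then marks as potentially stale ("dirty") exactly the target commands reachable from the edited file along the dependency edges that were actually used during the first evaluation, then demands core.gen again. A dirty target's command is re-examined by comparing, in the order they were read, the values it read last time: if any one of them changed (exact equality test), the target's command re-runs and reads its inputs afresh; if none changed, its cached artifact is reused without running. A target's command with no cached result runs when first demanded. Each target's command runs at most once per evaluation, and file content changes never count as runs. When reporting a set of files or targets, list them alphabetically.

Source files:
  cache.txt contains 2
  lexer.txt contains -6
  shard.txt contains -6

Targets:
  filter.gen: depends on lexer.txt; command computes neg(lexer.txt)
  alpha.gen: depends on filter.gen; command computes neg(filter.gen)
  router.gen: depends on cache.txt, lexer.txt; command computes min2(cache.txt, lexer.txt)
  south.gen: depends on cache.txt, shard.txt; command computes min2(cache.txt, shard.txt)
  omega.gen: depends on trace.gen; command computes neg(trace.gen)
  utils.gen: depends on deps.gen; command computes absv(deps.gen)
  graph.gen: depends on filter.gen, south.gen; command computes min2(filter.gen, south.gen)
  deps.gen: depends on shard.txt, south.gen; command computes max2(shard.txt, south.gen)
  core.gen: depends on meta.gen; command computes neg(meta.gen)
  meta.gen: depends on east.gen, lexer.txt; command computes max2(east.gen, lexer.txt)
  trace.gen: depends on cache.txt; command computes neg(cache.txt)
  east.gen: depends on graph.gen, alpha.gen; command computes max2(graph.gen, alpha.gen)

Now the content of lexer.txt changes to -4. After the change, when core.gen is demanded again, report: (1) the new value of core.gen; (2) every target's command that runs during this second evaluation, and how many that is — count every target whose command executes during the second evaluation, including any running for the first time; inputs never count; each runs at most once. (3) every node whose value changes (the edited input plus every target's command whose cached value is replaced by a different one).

Initial pass — values computed on the first demand:
  filter.gen = neg(-6) = 6
  alpha.gen = neg(6) = -6
  south.gen = min2(2, -6) = -6
  graph.gen = min2(6, -6) = -6
  east.gen = max2(-6, -6) = -6
  meta.gen = max2(-6, -6) = -6
  core.gen = neg(-6) = 6

Second demand — change propagation:
  filter.gen: re-runs because lexer.txt -6->-4; new result 4.
  alpha.gen: re-runs because filter.gen 6->4; new result -4.
  graph.gen: re-runs because filter.gen 6->4; new result -6 (unchanged).
  east.gen: re-runs because alpha.gen -6->-4; new result -4.
  meta.gen: re-runs because east.gen -6->-4; lexer.txt -6->-4; new result -4.
  core.gen: re-runs because meta.gen -6->-4; new result 4.

core.gen now evaluates to 4.
Run set: alpha.gen, core.gen, east.gen, filter.gen, graph.gen, meta.gen (6 run).
Changed values: alpha.gen, core.gen, east.gen, filter.gen, lexer.txt, meta.gen.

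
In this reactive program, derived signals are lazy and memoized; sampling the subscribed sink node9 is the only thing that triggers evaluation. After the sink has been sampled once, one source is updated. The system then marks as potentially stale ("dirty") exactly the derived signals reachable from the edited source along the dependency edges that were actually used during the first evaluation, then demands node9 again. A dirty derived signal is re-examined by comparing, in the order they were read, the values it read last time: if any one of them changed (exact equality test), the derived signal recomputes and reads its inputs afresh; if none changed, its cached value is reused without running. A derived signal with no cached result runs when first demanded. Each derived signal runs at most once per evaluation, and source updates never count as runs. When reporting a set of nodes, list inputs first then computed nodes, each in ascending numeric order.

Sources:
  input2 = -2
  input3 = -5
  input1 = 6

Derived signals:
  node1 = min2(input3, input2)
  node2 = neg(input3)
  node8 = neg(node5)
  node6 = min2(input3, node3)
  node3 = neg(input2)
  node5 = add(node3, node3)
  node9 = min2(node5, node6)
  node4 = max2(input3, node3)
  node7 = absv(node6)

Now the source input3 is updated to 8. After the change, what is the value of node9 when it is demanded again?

First demand of the output computes:
  node3 = neg(-2) = 2
  node5 = add(2, 2) = 4
  node6 = min2(-5, 2) = -5
  node9 = min2(4, -5) = -5

After the edit, cleaning proceeds:
  node6: a read changed (input3 -5->8) — executes, giving 2.
  node9: a read changed (node6 -5->2) — executes, giving 2.

Demanding node9 again yields 2.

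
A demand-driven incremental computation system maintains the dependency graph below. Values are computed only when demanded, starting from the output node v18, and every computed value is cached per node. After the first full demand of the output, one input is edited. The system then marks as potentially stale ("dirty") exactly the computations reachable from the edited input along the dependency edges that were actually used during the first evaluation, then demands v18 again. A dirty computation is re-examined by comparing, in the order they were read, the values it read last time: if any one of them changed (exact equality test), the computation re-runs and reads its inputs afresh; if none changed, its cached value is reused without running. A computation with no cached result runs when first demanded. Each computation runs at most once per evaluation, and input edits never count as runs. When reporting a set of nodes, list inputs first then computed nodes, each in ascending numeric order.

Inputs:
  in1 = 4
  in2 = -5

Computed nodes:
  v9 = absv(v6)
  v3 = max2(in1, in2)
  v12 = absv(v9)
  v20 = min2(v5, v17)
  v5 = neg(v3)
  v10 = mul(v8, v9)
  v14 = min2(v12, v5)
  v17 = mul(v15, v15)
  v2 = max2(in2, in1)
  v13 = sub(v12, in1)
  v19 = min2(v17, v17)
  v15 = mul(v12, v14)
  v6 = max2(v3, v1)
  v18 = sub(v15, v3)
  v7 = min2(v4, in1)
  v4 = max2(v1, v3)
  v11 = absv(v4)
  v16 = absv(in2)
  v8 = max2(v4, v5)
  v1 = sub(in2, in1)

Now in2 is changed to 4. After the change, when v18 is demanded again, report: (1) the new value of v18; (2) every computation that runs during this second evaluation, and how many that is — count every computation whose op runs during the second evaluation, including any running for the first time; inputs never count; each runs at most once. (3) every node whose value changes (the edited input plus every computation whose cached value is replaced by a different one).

New value of v18: -20.
Computations that run: v1, v3, v6 — 3 in total.
Values that change: in2, v1.
Key observation: the cutoff stops propagation at v5 — its inputs' values are unchanged, so it reuses its cache.

First evaluation (everything demanded from the output):
  v1 = sub(-5, 4) = -9
  v3 = max2(4, -5) = 4
  v5 = neg(4) = -4
  v6 = max2(4, -9) = 4
  v9 = absv(4) = 4
  v12 = absv(4) = 4
  v14 = min2(4, -4) = -4
  v15 = mul(4, -4) = -16
  v18 = sub(-16, 4) = -20

Propagation after the edit:
  v1: runs — in2 -5->4; result 0.
  v3: runs — in2 -5->4; result 4 (same value as before).
  v5: checked — values it read are unchanged (v3 unchanged); reused cached -4 without running.
  v6: runs — v1 -9->0; result 4 (same value as before).
  v9: checked — values it read are unchanged (v6 unchanged); reused cached 4 without running.
  v12: checked — values it read are unchanged (v9 unchanged); reused cached 4 without running.
  v14: checked — values it read are unchanged (v12 unchanged, v5 unchanged); reused cached -4 without running.
  v15: checked — values it read are unchanged (v12 unchanged, v14 unchanged); reused cached -16 without running.
  v18: checked — values it read are unchanged (v15 unchanged, v3 unchanged); reused cached -20 without running.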